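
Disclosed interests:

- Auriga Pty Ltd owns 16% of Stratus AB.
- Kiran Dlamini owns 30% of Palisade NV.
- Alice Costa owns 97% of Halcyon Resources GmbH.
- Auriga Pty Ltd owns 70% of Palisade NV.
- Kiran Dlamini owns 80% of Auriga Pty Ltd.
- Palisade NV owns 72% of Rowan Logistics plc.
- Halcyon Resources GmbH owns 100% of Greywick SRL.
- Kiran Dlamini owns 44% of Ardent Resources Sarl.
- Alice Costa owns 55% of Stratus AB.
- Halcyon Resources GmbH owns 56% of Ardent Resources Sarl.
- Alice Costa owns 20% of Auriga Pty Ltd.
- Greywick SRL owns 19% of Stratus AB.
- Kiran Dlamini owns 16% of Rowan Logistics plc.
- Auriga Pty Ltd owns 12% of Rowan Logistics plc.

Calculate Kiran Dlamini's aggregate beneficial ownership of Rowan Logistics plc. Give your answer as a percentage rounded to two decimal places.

87.52%

Kiran reaches Rowan along 4 paths.
Via Palisade: 30% × 72% = 21.6%.
Via Auriga → Palisade: 80% × 70% × 72% = 40.32%.
Direct stake: 16% = 16%.
Via Auriga: 80% × 12% = 9.6%.
Total: 21.6% + 40.32% + 16% + 9.6% = 87.52%.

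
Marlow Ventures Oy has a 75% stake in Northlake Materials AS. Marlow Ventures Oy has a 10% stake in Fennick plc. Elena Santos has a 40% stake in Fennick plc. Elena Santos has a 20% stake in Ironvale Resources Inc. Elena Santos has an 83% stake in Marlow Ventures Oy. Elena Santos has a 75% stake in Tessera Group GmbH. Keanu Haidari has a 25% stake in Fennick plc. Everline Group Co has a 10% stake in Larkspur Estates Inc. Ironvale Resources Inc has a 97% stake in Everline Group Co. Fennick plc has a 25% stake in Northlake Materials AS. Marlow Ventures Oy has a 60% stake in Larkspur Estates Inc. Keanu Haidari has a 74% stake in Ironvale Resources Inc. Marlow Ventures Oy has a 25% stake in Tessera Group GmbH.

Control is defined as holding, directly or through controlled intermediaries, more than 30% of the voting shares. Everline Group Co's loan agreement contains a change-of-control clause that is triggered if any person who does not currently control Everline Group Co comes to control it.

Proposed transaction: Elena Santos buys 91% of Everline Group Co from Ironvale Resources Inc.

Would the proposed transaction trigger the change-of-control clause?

Yes

The purchase adds only to Elena's holdings (Ironvale's stake shrinks), so Elena is the only person who could newly come to control Everline.
Elena holds 83% of Marlow, so Elena controls Marlow.
Elena and Marlow together hold 40% + 10% = 50% of Fennick, so Elena controls Fennick.
Marlow and Fennick together hold 75% + 25% = 100% of Northlake, so Elena controls Northlake.
Marlow holds 60% of Larkspur, so Elena controls Larkspur.
Elena and Marlow together hold 75% + 25% = 100% of Tessera, so Elena controls Tessera.
Neither Elena nor any entity Elena controls holds any voting interest in Everline.
So before the transaction, Elena does not control Everline.
After the purchase, Elena holds 91% of Everline directly, and Ironvale's stake falls to 6%.
Elena holds 91% of Everline, so Elena controls Everline.
Elena did not control Everline before and does after, so the clause is triggered.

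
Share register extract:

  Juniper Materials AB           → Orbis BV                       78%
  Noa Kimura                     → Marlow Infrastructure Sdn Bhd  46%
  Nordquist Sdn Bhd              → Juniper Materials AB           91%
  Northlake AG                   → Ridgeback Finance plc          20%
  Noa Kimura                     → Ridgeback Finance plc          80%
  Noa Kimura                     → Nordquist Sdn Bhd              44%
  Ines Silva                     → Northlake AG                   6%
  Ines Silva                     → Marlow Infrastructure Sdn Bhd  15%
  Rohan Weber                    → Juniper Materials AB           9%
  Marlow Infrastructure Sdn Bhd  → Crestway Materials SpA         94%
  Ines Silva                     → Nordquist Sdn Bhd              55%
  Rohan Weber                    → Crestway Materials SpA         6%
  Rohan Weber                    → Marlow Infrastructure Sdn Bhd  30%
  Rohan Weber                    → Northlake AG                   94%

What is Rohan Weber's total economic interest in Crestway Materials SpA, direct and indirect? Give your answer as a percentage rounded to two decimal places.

Rohan reaches Crestway along 2 paths.
Via Marlow: 30% × 94% = 28.2%.
Direct stake: 6% = 6%.
Total: 28.2% + 6% = 34.2%.
Rounded: 34.20%.

34.20%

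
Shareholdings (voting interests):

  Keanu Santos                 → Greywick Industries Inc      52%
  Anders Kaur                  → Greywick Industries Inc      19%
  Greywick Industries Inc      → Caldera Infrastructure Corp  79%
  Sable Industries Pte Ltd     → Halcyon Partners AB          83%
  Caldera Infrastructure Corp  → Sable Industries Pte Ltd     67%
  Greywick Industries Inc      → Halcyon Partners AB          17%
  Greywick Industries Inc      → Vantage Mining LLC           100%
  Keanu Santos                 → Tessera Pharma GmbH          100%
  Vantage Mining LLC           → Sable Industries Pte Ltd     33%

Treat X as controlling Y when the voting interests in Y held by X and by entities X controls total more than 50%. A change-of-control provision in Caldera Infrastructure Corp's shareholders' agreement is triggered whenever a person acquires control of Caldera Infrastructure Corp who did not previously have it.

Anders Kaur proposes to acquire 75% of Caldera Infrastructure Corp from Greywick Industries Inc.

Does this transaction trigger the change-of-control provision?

Yes

The purchase adds only to Anders's holdings (Greywick's stake shrinks), so Anders is the only person who could newly come to control Caldera.
Anders's largest direct stake is 19% in Greywick, which does not meet the threshold, so Anders controls no company.
Neither Anders nor any entity Anders controls holds any voting interest in Caldera.
So before the transaction, Anders does not control Caldera.
After the purchase, Anders holds 75% of Caldera directly, and Greywick's stake falls to 4%.
Anders holds 75% of Caldera, so Anders controls Caldera.
Anders did not control Caldera before and does after, so the clause is triggered.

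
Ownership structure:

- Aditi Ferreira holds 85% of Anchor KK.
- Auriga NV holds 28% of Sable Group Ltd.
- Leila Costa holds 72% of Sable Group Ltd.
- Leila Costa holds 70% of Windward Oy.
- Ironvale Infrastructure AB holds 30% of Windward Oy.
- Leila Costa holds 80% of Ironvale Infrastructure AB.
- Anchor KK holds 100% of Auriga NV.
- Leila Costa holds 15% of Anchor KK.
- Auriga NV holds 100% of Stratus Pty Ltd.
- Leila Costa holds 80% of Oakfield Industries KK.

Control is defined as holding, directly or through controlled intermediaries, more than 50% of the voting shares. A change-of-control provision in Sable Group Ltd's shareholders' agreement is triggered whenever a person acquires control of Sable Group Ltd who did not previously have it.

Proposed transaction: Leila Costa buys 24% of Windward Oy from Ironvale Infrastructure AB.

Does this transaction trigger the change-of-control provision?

No

The purchase adds only to Leila's holdings (Ironvale's stake shrinks), so Leila is the only person who could newly come to control Sable.
Leila holds 72% of Sable, so Leila controls Sable.
So Leila already controls Sable before the transaction.
After the purchase, Leila's direct stake in Windward rises to 70% + 24% = 94%, and Ironvale's stake falls to 6%.
Leila controlled Sable already, so this is not a new person acquiring control; every other person's position is unchanged or reduced.
No new person acquires control, so the clause is not triggered.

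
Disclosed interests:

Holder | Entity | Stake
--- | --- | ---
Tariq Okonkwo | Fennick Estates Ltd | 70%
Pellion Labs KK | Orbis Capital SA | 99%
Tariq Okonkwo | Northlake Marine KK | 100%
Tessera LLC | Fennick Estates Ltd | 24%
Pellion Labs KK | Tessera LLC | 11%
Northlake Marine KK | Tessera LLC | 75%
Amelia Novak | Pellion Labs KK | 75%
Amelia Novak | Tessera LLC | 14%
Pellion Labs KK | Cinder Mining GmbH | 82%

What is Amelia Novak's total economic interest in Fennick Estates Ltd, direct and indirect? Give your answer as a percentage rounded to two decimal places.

5.34%

Amelia reaches Fennick along 2 paths.
Via Tessera: 14% × 24% = 3.36%.
Via Pellion → Tessera: 75% × 11% × 24% = 1.98%.
Total: 3.36% + 1.98% = 5.34%.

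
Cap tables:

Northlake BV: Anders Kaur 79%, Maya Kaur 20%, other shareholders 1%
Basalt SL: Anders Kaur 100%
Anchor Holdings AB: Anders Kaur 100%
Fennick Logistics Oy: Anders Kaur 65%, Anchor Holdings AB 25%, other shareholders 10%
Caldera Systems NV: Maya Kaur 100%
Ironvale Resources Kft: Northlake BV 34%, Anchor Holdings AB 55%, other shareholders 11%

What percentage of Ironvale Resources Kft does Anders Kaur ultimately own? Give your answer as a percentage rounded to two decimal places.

81.86%

Anders reaches Ironvale along 2 paths.
Via Northlake: 79% × 34% = 26.86%.
Via Anchor: 100% × 55% = 55%.
Total: 26.86% + 55% = 81.86%.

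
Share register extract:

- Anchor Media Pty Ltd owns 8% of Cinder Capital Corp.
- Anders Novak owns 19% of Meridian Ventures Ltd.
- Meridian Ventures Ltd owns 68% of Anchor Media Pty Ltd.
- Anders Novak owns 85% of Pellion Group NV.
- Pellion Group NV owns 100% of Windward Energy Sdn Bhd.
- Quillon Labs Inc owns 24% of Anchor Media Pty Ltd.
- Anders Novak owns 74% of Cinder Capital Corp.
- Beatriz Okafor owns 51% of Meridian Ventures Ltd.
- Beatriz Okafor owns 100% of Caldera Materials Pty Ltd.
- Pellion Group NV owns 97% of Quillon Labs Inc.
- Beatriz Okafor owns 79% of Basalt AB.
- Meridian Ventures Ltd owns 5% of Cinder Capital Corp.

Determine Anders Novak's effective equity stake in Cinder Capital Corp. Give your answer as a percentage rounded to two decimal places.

77.57%

Anders reaches Cinder along 4 paths.
Via Meridian → Anchor: 19% × 68% × 8% = 1.0336%.
Via Pellion → Quillon → Anchor: 85% × 97% × 24% × 8% = 1.58304%.
Via Meridian: 19% × 5% = 0.95%.
Direct stake: 74% = 74%.
Total: 1.0336% + 1.58304% + 0.95% + 74% = 77.56664%.
Rounded: 77.57%.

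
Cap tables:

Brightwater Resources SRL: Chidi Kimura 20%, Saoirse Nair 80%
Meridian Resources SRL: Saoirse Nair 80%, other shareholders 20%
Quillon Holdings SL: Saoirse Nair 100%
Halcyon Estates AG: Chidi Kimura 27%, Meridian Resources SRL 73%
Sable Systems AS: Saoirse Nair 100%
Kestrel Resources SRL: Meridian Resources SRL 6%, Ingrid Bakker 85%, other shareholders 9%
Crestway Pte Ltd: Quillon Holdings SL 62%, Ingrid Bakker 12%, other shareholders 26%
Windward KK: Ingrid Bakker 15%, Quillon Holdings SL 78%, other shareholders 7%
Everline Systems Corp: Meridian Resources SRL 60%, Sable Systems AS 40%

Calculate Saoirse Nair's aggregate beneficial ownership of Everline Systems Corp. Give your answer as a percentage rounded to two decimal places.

Saoirse reaches Everline along 2 paths.
Via Meridian: 80% × 60% = 48%.
Via Sable: 100% × 40% = 40%.
Total: 48% + 40% = 88%.
Rounded: 88.00%.

88.00%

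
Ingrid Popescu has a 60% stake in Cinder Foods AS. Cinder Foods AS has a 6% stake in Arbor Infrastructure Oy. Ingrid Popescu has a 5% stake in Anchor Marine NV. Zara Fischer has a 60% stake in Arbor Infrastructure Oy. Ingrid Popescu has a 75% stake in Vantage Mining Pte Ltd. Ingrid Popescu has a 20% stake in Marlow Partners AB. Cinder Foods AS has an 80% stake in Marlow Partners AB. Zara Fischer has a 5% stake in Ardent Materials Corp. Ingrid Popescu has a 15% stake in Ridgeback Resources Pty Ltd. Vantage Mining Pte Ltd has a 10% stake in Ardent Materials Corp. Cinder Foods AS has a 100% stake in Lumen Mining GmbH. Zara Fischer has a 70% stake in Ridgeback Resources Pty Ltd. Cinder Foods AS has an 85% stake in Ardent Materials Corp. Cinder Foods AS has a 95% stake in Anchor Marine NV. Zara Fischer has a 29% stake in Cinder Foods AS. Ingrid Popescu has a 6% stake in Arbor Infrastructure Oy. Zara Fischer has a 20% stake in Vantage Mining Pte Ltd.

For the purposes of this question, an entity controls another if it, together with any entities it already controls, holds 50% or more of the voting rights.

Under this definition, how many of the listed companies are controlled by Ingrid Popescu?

6

Ingrid holds 60% of Cinder, so Ingrid controls Cinder.
Ingrid holds 75% of Vantage, so Ingrid controls Vantage.
Cinder holds 100% of Lumen, so Ingrid controls Lumen.
Ingrid and Cinder together hold 20% + 80% = 100% of Marlow, so Ingrid controls Marlow.
Vantage and Cinder together hold 10% + 85% = 95% of Ardent, so Ingrid controls Ardent.
Cinder and Ingrid together hold 95% + 5% = 100% of Anchor, so Ingrid controls Anchor.
No other company's threshold is met.
Ingrid controls 6 companies.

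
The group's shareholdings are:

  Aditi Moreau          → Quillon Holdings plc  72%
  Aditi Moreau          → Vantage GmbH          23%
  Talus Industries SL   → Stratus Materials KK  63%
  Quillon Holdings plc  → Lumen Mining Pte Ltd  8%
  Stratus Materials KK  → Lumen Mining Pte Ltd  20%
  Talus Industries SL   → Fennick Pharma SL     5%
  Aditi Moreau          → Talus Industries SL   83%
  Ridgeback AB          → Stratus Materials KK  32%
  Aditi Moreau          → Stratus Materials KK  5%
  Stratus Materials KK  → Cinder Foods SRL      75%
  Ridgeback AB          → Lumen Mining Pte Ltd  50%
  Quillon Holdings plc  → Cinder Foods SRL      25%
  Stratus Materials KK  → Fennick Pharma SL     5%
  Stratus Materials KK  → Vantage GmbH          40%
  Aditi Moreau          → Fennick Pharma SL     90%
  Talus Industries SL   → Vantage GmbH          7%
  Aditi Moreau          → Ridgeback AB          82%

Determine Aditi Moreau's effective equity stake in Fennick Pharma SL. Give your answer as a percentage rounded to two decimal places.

Aditi reaches Fennick along 5 paths.
Via Talus: 83% × 5% = 4.15%.
Via Stratus: 5% × 5% = 0.25%.
Via Ridgeback → Stratus: 82% × 32% × 5% = 1.312%.
Via Talus → Stratus: 83% × 63% × 5% = 2.6145%.
Direct stake: 90% = 90%.
Total: 4.15% + 0.25% + 1.312% + 2.6145% + 90% = 98.3265%.
Rounded: 98.33%.

98.33%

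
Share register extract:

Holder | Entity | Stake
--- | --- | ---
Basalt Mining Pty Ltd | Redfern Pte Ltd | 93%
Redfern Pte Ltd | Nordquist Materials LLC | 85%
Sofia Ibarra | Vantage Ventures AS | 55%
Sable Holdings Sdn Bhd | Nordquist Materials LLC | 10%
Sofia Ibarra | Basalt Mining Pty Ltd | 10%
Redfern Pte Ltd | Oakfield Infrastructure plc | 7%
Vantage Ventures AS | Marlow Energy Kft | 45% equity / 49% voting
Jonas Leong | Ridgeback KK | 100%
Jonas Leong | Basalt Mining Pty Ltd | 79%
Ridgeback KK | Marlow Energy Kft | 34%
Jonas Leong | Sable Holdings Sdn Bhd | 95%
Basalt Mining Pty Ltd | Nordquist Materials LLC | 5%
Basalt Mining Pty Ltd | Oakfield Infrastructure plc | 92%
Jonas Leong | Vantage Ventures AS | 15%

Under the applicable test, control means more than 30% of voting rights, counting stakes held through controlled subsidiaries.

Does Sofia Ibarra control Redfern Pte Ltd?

Sofia holds 55% of Vantage, so Sofia controls Vantage.
Vantage holds 49% of Marlow, so Sofia controls Marlow.
Neither Sofia nor any entity Sofia controls holds any voting interest in Redfern.
So Sofia does not control Redfern.

No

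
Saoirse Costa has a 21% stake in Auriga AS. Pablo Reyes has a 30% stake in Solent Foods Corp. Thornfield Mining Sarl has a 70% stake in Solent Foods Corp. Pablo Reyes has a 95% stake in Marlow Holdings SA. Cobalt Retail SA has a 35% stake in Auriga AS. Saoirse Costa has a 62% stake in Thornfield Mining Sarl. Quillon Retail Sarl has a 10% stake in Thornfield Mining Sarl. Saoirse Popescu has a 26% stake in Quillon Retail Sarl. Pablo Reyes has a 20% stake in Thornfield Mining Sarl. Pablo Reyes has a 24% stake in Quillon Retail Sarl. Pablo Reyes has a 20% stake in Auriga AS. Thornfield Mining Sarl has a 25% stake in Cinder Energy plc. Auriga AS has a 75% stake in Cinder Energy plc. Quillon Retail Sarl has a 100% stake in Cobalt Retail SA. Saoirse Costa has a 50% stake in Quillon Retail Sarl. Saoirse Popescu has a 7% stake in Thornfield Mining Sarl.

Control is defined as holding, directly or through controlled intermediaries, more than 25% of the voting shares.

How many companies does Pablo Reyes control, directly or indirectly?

Pablo holds 30% of Solent, so Pablo controls Solent.
Pablo holds 95% of Marlow, so Pablo controls Marlow.
No other company's threshold is met.
Pablo controls 2 companies.

2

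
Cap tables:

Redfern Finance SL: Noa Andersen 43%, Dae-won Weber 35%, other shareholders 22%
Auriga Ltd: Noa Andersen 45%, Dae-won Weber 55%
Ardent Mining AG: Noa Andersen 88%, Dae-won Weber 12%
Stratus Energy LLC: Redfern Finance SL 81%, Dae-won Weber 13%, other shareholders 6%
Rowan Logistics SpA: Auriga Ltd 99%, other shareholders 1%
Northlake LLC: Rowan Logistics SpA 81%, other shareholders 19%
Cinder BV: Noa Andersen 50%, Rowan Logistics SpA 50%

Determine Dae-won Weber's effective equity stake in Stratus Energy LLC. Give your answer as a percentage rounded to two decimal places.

Dae-won reaches Stratus along 2 paths.
Via Redfern: 35% × 81% = 28.35%.
Direct stake: 13% = 13%.
Total: 28.35% + 13% = 41.35%.

41.35%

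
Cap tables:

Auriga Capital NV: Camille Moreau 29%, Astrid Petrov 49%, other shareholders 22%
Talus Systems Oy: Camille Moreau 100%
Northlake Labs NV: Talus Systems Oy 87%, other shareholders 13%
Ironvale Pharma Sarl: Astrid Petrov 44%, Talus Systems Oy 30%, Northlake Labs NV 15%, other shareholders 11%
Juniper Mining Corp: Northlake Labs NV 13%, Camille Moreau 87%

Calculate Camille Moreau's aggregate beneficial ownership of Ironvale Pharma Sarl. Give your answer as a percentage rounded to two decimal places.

43.05%

Camille reaches Ironvale along 2 paths.
Via Talus: 100% × 30% = 30%.
Via Talus → Northlake: 100% × 87% × 15% = 13.05%.
Total: 30% + 13.05% = 43.05%.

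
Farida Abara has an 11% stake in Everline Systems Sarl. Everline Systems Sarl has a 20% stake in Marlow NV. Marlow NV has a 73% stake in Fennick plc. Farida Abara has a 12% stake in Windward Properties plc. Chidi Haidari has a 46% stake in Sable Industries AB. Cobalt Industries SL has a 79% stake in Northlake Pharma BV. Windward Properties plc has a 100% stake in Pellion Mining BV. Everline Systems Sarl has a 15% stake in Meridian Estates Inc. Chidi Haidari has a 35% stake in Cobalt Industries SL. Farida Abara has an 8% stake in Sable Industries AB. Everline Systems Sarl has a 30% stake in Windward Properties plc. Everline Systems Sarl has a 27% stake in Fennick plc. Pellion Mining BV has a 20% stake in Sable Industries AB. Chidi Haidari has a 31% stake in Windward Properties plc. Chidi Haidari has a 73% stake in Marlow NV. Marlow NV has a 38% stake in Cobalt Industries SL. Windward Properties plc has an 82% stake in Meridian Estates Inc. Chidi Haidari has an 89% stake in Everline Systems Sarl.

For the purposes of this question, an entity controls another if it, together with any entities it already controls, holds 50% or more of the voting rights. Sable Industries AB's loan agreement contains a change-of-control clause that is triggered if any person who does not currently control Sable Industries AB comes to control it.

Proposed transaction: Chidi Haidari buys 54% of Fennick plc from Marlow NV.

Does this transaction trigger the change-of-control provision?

No

The purchase adds only to Chidi's holdings (Marlow's stake shrinks), so Chidi is the only person who could newly come to control Sable.
Chidi holds 89% of Everline, so Chidi controls Everline.
Everline and Chidi together hold 30% + 31% = 61% of Windward, so Chidi controls Windward.
Windward holds 100% of Pellion, so Chidi controls Pellion.
Pellion and Chidi together hold 20% + 46% = 66% of Sable, so Chidi controls Sable.
So Chidi already controls Sable before the transaction.
After the purchase, Chidi holds 54% of Fennick directly, and Marlow's stake falls to 19%.
Chidi controlled Sable already, so this is not a new person acquiring control; every other person's position is unchanged or reduced.
No new person acquires control, so the clause is not triggered.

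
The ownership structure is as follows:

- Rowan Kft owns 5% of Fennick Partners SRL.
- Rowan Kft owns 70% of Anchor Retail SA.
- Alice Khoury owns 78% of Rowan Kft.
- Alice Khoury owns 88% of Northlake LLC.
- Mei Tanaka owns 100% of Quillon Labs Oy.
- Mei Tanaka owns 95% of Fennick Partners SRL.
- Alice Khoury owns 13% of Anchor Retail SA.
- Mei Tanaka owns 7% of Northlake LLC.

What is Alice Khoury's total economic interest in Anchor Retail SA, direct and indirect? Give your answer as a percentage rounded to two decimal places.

67.60%

Alice reaches Anchor along 2 paths.
Via Rowan: 78% × 70% = 54.6%.
Direct stake: 13% = 13%.
Total: 54.6% + 13% = 67.6%.
Rounded: 67.60%.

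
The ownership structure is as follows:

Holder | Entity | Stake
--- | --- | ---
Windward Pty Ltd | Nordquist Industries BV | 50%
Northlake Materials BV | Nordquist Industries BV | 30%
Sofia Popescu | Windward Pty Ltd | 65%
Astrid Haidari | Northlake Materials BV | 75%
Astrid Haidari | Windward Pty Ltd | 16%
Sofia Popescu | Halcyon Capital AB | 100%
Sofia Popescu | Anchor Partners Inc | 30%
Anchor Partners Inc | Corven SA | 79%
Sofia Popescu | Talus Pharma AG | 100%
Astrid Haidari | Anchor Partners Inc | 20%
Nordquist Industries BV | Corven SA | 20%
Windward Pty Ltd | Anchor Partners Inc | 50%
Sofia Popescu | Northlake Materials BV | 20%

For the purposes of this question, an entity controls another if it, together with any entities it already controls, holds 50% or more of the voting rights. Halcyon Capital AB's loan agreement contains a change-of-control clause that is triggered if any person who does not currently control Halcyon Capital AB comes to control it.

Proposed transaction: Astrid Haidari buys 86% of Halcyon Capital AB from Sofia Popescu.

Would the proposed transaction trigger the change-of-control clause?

The purchase adds only to Astrid's holdings (Sofia's stake shrinks), so Astrid is the only person who could newly come to control Halcyon.
Astrid holds 75% of Northlake, so Astrid controls Northlake.
Neither Astrid nor any entity Astrid controls holds any voting interest in Halcyon.
So before the transaction, Astrid does not control Halcyon.
After the purchase, Astrid holds 86% of Halcyon directly, and Sofia's stake falls to 14%.
Astrid holds 86% of Halcyon, so Astrid controls Halcyon.
Astrid did not control Halcyon before and does after, so the clause is triggered.

Yes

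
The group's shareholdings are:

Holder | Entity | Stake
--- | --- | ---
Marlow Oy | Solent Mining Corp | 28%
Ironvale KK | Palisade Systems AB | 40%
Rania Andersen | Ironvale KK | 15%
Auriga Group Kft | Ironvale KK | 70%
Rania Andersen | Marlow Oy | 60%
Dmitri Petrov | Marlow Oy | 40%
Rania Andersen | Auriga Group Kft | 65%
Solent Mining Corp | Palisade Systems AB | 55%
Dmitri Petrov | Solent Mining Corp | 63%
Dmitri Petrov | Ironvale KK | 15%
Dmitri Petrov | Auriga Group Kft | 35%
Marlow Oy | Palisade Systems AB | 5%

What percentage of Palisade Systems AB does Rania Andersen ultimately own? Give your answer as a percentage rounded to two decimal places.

36.44%

Rania reaches Palisade along 4 paths.
Via Marlow: 60% × 5% = 3%.
Via Marlow → Solent: 60% × 28% × 55% = 9.24%.
Via Ironvale: 15% × 40% = 6%.
Via Auriga → Ironvale: 65% × 70% × 40% = 18.2%.
Total: 3% + 9.24% + 6% + 18.2% = 36.44%.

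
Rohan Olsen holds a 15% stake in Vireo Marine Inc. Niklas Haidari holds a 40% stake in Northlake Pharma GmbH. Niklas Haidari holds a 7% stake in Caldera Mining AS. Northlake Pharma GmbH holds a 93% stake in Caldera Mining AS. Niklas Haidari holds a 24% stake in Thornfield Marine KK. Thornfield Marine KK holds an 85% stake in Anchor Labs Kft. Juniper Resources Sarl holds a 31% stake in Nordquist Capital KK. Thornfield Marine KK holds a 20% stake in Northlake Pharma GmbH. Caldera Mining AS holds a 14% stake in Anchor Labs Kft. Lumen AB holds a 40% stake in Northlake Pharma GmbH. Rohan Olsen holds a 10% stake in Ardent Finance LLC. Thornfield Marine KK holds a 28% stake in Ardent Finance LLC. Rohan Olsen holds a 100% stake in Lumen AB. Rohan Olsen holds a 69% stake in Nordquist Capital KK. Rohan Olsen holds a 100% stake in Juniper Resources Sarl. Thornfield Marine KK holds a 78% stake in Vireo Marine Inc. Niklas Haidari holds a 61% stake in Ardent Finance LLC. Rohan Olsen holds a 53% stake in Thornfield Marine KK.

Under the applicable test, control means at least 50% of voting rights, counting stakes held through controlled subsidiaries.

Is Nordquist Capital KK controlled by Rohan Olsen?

Yes

Rohan holds 100% of Juniper, so Rohan controls Juniper.
Rohan and Juniper together hold 69% + 31% = 100% of Nordquist, so Rohan controls Nordquist.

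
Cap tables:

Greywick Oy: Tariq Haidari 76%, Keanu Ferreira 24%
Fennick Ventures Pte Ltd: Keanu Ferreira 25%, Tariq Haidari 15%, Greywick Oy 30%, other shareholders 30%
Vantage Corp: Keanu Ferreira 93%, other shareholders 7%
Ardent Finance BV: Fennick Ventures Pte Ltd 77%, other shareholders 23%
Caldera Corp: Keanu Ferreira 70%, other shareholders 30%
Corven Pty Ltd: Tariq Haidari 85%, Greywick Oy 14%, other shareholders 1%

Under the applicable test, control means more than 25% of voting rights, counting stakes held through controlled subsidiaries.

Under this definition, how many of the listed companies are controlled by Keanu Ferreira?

Keanu holds 93% of Vantage, so Keanu controls Vantage.
Keanu holds 70% of Caldera, so Keanu controls Caldera.
No other company's threshold is met.
Keanu controls 2 companies.

2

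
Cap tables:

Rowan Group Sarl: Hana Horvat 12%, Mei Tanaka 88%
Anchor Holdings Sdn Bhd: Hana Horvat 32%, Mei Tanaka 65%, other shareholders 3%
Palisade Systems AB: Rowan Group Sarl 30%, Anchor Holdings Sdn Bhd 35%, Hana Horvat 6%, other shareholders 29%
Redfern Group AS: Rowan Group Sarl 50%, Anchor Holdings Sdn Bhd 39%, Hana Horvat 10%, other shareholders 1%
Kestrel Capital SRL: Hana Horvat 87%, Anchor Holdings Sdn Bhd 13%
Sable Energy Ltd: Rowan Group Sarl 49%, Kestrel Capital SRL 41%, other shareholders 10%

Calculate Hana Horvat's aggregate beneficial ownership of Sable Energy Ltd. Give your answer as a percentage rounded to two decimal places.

Hana reaches Sable along 3 paths.
Via Rowan: 12% × 49% = 5.88%.
Via Kestrel: 87% × 41% = 35.67%.
Via Anchor → Kestrel: 32% × 13% × 41% = 1.7056%.
Total: 5.88% + 35.67% + 1.7056% = 43.2556%.
Rounded: 43.26%.

43.26%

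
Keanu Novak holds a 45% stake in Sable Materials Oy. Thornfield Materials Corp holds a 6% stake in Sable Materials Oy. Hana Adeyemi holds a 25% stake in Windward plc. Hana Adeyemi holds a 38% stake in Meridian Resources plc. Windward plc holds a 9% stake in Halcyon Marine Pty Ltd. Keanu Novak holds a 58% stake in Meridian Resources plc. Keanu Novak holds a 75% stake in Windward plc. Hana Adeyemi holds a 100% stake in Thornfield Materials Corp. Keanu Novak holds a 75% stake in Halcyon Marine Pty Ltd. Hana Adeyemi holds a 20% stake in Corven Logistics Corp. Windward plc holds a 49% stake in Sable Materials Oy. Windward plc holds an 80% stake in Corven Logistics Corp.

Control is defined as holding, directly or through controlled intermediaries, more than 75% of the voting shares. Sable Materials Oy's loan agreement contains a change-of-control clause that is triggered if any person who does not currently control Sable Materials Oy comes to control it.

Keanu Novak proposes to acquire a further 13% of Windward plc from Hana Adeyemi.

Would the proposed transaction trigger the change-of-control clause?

The purchase adds only to Keanu's holdings (Hana's stake shrinks), so Keanu is the only person who could newly come to control Sable.
Keanu's largest direct stake is 75% in Windward, which does not meet the threshold, so Keanu controls no company.
In Sable, Keanu's side holds only 45%, not > 75%.
So before the transaction, Keanu does not control Sable.
After the purchase, Keanu's direct stake in Windward rises to 75% + 13% = 88%, and Hana's stake falls to 12%.
Keanu holds 88% of Windward, so Keanu controls Windward.
Windward and Keanu together hold 49% + 45% = 94% of Sable, so Keanu controls Sable.
Keanu did not control Sable before and does after, so the clause is triggered.

Yes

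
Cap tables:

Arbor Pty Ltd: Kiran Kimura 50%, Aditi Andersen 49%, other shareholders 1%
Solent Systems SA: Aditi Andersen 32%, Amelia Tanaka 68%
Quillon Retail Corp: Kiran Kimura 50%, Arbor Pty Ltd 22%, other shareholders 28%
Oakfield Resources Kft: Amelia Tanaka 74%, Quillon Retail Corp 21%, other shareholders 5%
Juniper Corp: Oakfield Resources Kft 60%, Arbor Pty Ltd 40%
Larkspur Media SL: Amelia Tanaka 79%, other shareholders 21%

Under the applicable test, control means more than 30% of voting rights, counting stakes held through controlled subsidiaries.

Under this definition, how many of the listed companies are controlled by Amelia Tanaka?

4

Amelia holds 68% of Solent, so Amelia controls Solent.
Amelia holds 74% of Oakfield, so Amelia controls Oakfield.
Oakfield holds 60% of Juniper, so Amelia controls Juniper.
Amelia holds 79% of Larkspur, so Amelia controls Larkspur.
No other company's threshold is met.
Amelia controls 4 companies.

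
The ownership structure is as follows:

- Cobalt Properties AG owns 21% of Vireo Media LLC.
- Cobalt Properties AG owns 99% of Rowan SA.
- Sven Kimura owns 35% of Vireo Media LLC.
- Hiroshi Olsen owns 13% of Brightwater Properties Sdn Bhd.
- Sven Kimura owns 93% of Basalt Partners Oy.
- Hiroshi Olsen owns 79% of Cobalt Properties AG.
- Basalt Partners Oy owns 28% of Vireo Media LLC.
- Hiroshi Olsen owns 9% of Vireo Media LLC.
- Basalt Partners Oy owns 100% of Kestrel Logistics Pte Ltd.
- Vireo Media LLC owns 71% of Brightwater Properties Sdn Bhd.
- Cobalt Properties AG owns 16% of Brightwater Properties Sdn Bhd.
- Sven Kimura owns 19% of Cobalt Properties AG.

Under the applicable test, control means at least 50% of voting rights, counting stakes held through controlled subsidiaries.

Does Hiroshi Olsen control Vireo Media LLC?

Hiroshi holds 79% of Cobalt, so Hiroshi controls Cobalt.
Cobalt holds 99% of Rowan, so Hiroshi controls Rowan.
In Vireo, Hiroshi's side holds only 9% + 21% = 30%, not ≥ 50%.
So Hiroshi does not control Vireo.

No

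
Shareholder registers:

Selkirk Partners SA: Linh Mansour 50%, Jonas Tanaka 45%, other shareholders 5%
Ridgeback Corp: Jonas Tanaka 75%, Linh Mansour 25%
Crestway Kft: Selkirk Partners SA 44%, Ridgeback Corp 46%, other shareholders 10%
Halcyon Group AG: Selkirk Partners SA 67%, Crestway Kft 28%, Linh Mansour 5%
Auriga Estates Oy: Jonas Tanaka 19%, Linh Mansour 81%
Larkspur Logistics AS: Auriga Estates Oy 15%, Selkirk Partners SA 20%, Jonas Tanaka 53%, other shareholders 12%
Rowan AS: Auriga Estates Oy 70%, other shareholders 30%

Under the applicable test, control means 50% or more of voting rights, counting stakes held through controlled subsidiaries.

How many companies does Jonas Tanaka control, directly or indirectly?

Jonas holds 75% of Ridgeback, so Jonas controls Ridgeback.
Jonas holds 53% of Larkspur, so Jonas controls Larkspur.
No other company's threshold is met.
Jonas controls 2 companies.

2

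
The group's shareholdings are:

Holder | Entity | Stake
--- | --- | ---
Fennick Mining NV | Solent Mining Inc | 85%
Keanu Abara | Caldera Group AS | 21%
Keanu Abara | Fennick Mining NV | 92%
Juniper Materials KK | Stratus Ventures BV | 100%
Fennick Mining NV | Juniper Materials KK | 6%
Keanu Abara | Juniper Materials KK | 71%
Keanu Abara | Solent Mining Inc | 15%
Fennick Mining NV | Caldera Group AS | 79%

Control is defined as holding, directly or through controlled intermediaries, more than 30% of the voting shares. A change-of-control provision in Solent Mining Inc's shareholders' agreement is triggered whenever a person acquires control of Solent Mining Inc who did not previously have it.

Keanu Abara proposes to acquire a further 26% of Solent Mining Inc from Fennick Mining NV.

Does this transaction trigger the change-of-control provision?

The purchase adds only to Keanu's holdings (Fennick's stake shrinks), so Keanu is the only person who could newly come to control Solent.
Keanu holds 92% of Fennick, so Keanu controls Fennick.
Keanu and Fennick together hold 15% + 85% = 100% of Solent, so Keanu controls Solent.
So Keanu already controls Solent before the transaction.
After the purchase, Keanu's direct stake in Solent rises to 15% + 26% = 41%, and Fennick's stake falls to 59%.
Keanu controlled Solent already, so this is not a new person acquiring control; every other person's position is unchanged or reduced.
No new person acquires control, so the clause is not triggered.

No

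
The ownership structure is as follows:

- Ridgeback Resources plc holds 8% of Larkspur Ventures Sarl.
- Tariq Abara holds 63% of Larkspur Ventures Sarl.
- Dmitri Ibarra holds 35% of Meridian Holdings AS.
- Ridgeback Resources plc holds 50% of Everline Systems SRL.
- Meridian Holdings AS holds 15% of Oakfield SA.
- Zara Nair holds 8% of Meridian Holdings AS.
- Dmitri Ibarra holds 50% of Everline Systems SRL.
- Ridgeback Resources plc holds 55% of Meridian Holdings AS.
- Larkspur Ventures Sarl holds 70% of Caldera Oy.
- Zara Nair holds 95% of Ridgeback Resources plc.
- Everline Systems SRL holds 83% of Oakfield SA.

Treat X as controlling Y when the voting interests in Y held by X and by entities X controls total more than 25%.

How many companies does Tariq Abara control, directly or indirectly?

2

Tariq holds 63% of Larkspur, so Tariq controls Larkspur.
Larkspur holds 70% of Caldera, so Tariq controls Caldera.
No other company's threshold is met.
Tariq controls 2 companies.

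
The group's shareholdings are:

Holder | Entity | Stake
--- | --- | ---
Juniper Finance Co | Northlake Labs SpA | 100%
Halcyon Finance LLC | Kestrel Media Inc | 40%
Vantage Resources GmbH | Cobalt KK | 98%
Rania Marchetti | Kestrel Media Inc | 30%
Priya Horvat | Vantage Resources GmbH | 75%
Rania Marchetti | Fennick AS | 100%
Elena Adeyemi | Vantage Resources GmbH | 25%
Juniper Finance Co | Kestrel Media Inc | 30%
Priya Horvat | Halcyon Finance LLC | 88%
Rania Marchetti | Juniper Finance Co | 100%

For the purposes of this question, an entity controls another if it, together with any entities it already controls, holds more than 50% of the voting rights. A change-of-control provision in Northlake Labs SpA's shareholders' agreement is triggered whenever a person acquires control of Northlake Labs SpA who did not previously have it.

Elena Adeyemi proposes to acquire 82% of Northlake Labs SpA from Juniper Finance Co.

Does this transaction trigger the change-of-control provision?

The purchase adds only to Elena's holdings (Juniper's stake shrinks), so Elena is the only person who could newly come to control Northlake.
Elena's largest direct stake is 25% in Vantage, which does not meet the threshold, so Elena controls no company.
Neither Elena nor any entity Elena controls holds any voting interest in Northlake.
So before the transaction, Elena does not control Northlake.
After the purchase, Elena holds 82% of Northlake directly, and Juniper's stake falls to 18%.
Elena holds 82% of Northlake, so Elena controls Northlake.
Elena did not control Northlake before and does after, so the clause is triggered.

Yes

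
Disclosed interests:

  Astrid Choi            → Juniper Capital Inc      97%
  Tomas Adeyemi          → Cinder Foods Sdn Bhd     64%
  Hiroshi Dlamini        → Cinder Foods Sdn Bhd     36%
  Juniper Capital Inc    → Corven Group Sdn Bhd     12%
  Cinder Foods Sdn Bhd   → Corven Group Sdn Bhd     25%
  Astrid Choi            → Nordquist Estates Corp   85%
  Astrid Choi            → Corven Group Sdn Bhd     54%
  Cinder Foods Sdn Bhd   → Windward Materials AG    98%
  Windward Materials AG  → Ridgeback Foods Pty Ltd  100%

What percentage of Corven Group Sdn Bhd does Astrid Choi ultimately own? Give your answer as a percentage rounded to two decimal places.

65.64%

Astrid reaches Corven along 2 paths.
Via Juniper: 97% × 12% = 11.64%.
Direct stake: 54% = 54%.
Total: 11.64% + 54% = 65.64%.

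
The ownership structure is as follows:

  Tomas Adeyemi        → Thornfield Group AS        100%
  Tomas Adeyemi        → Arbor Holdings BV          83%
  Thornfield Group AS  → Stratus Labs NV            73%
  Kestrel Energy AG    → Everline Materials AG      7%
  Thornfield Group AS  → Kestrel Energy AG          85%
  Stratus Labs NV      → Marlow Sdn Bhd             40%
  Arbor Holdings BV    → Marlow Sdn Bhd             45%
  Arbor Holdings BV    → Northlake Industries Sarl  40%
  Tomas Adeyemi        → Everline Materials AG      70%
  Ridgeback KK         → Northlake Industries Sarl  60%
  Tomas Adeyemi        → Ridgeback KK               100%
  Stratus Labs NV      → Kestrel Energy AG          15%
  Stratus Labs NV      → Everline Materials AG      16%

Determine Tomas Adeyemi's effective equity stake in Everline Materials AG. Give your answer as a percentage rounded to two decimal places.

Tomas reaches Everline along 4 paths.
Direct stake: 70% = 70%.
Via Thornfield → Stratus: 100% × 73% × 16% = 11.68%.
Via Thornfield → Kestrel: 100% × 85% × 7% = 5.95%.
Via Thornfield → Stratus → Kestrel: 100% × 73% × 15% × 7% = 0.7665%.
Total: 70% + 11.68% + 5.95% + 0.7665% = 88.3965%.
Rounded: 88.40%.

88.40%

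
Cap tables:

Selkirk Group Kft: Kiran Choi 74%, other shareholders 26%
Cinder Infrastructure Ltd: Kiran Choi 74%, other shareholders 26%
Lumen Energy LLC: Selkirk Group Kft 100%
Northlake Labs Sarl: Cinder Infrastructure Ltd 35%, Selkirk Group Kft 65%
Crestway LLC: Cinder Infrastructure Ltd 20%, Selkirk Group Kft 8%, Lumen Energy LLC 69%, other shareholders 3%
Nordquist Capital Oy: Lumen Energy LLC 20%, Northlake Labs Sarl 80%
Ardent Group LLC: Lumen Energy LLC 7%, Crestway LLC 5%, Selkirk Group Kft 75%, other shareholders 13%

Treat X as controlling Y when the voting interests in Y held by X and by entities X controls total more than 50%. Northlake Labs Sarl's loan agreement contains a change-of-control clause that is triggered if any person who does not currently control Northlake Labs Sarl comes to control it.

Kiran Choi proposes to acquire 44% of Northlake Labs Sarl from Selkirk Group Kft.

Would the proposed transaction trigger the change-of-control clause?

The purchase adds only to Kiran's holdings (Selkirk's stake shrinks), so Kiran is the only person who could newly come to control Northlake.
Kiran holds 74% of Cinder, so Kiran controls Cinder.
Kiran holds 74% of Selkirk, so Kiran controls Selkirk.
Cinder and Selkirk together hold 35% + 65% = 100% of Northlake, so Kiran controls Northlake.
So Kiran already controls Northlake before the transaction.
After the purchase, Kiran holds 44% of Northlake directly, and Selkirk's stake falls to 21%.
Kiran controlled Northlake already, so this is not a new person acquiring control; every other person's position is unchanged or reduced.
No new person acquires control, so the clause is not triggered.

No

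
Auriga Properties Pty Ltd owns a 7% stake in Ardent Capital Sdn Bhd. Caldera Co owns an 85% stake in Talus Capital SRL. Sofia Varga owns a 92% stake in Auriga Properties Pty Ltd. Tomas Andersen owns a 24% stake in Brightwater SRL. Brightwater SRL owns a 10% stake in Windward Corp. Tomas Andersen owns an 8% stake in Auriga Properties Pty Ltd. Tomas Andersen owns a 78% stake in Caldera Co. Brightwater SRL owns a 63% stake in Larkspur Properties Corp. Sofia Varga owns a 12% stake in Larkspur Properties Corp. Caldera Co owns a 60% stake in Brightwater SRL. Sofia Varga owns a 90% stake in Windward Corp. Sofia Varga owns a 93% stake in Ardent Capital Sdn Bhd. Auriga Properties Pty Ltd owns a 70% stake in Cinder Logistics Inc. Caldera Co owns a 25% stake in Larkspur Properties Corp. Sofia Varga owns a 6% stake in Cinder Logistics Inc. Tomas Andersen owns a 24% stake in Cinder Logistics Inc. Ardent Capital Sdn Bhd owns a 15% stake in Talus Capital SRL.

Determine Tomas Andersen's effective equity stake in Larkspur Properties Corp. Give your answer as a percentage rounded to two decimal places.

64.10%

Tomas reaches Larkspur along 3 paths.
Via Brightwater: 24% × 63% = 15.12%.
Via Caldera → Brightwater: 78% × 60% × 63% = 29.484%.
Via Caldera: 78% × 25% = 19.5%.
Total: 15.12% + 29.484% + 19.5% = 64.104%.
Rounded: 64.10%.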